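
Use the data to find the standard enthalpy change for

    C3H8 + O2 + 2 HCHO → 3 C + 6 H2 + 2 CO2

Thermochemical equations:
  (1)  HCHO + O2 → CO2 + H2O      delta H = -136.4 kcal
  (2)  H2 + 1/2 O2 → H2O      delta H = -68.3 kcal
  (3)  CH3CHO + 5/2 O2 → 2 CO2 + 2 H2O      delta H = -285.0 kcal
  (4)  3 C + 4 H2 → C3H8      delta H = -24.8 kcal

(1) × 2: (2)·(-136.4) = -272.8 kcal
(2) reversed and × 2: (-2)·(-68.3) = +136.6 kcal
(3): not needed.
(4) reversed: +24.8 kcal
delta H = (-272.8) + (+136.6) + (+24.8) = -111.4 kcal

delta H = -111.4 kcal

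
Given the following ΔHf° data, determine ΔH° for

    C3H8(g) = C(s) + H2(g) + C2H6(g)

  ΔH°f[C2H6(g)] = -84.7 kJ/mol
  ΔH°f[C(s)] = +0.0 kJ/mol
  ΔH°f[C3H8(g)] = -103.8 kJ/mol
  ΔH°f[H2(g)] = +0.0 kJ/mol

ΔH°rxn = Σ nΔHf°(products) − Σ nΔHf°(reactants).
Products: 1·(+0.0) + 1·(+0.0) + 1·(-84.7) = -84.7
Reactants: 1·(-103.8) = -103.8
ΔH° = (-84.7) − (-103.8) = 19.1 kJ/mol

ΔH° = 19.1 kJ/mol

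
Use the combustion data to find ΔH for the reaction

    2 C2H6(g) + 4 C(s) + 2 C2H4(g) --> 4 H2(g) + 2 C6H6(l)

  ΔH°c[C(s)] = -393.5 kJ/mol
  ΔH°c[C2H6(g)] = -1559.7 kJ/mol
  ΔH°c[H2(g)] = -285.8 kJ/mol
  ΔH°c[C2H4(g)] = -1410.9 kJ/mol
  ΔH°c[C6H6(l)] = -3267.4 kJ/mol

Using ΔH = Σ nΔHc°(reactants) − Σ nΔHc°(products):
= [2·(-1559.7) + 4·(-393.5) + 2·(-1410.9)] − [4·(-285.8) + 2·(-3267.4)]
= 162.8 kJ/mol

ΔH = 162.8 kJ/mol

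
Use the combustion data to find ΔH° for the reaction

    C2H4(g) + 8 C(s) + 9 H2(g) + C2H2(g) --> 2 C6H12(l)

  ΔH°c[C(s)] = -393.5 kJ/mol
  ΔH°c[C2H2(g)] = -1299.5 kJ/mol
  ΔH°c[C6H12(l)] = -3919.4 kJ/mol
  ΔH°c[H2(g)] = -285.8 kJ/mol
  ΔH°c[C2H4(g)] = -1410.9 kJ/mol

ΔH° = -591.8 kJ/mol

With combustion enthalpies, reactants minus products:
= [1·(-1410.9) + 8·(-393.5) + 9·(-285.8) + 1·(-1299.5)] − [2·(-3919.4)]
= -591.8 kJ/mol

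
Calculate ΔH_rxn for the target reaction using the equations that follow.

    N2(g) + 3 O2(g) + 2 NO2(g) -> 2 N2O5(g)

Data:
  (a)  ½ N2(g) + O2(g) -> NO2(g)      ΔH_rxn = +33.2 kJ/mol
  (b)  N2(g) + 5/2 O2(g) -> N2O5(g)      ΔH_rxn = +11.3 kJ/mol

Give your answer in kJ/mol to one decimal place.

ΔH_rxn = -43.8 kJ/mol

(a) reversed and × 2: (-2)·(+33.2) = -66.4 kJ/mol
(b) × 2: (2)·(+11.3) = +22.6 kJ/mol
ΔH_rxn = (-2)·(+33.2) + (2)·(+11.3) = -43.8 kJ/mol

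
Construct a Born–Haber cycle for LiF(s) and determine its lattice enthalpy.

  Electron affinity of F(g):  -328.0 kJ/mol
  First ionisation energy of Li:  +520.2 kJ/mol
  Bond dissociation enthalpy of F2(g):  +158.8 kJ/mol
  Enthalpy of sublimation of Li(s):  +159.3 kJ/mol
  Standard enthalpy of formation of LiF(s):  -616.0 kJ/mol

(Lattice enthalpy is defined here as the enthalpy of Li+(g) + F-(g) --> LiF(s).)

ΔHf° = 1·ΔHsub + 1·(ΣIE) + 1/2·D(F2) + 1·EA + U
-616.0 = 1·(+159.3) + 1·(+520.2) + 1/2·(+158.8) + 1·(-328.0) + U
U = -616.0 − (+430.9) = -1046.9 kJ/mol

U = -1046.9 kJ/mol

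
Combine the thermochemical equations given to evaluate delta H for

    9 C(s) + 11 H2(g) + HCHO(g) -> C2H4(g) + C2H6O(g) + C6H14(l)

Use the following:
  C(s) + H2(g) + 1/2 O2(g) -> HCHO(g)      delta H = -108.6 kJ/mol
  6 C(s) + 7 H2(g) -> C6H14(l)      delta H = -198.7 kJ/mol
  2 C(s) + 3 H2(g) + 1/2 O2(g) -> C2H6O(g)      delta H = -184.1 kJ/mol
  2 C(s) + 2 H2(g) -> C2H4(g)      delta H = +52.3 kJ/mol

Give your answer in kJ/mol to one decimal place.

delta H = -221.9 kJ/mol

equation 1 reversed (reverse to put HCHO(g) on the reactant side): +108.6 kJ/mol
equation 2 as written (C6H14(l) already on the product side): -198.7 kJ/mol
equation 3 as written (C2H6O(g) already on the product side): -184.1 kJ/mol
equation 4 as written (C2H4(g) already on the product side): +52.3 kJ/mol
delta H = (+108.6) + (-198.7) + (-184.1) + (+52.3) = -221.9 kJ/mol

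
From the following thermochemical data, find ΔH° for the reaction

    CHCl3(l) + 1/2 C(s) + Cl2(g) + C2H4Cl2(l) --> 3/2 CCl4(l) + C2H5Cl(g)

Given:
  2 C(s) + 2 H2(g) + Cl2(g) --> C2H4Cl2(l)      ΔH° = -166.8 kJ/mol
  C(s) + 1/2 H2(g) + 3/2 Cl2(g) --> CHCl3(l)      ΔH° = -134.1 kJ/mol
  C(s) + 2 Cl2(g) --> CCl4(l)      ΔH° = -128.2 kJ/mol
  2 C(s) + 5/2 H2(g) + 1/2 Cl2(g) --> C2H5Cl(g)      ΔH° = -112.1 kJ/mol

equation 1 reversed (C2H4Cl2(l) must end up as a reactant): +166.8 kJ/mol
equation 2 reversed (CHCl3(l) must end up as a reactant): +134.1 kJ/mol
equation 3 × 3/2 (×3/2 to match 3/2 CCl4(l) in the target): (3/2)·(-128.2) = -192.3 kJ/mol
equation 4 as written (C2H5Cl(g) already on the product side): -112.1 kJ/mol
By Hess's law, ΔH° = (+166.8) + (+134.1) + (-192.3) + (-112.1) = -3.5 kJ/mol

ΔH° = -3.5 kJ/mol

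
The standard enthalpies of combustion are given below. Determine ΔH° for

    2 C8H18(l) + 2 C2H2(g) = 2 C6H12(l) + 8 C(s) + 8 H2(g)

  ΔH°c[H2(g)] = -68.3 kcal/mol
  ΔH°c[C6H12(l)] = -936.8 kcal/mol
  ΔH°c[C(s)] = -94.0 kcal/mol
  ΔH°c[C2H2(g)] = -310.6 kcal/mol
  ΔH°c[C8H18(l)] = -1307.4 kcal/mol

Using ΔH = Σ nΔHc°(reactants) − Σ nΔHc°(products):
= [2·(-1307.4) + 2·(-310.6)] − [2·(-936.8) + 8·(-94.0) + 8·(-68.3)]
= -64.0 kcal/mol

ΔH° = -64.0 kcal/mol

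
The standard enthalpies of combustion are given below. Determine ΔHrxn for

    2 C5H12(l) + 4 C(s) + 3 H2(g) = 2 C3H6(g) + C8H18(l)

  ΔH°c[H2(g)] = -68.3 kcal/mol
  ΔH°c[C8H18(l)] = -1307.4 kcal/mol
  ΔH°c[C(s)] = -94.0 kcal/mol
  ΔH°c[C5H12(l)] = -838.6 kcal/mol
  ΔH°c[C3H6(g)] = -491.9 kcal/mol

ΔHrxn = 33.1 kcal/mol

With combustion enthalpies, reactants minus products:
= [2·(-838.6) + 4·(-94.0) + 3·(-68.3)] − [2·(-491.9) + 1·(-1307.4)]
= 33.1 kcal/mol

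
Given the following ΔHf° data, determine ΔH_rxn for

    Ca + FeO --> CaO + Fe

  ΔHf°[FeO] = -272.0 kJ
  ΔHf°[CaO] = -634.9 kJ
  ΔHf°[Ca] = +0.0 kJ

ΔH_rxn = -362.9 kJ

Products: 1·(-634.9) + 1·(+0.0) = -634.9
Reactants: 1·(+0.0) + 1·(-272.0) = -272.0
ΔH_rxn = (-634.9) − (-272.0) = -362.9 kJ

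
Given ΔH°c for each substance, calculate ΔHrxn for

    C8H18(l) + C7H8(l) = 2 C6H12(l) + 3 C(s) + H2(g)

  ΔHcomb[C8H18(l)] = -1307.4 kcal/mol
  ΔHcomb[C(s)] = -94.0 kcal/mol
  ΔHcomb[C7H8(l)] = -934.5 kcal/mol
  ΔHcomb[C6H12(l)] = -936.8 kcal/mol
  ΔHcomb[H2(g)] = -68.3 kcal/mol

ΔHrxn = -18.0 kcal/mol

Using ΔH = Σ nΔHc°(reactants) − Σ nΔHc°(products):
= [1·(-1307.4) + 1·(-934.5)] − [2·(-936.8) + 3·(-94.0) + 1·(-68.3)]
= -18.0 kcal/mol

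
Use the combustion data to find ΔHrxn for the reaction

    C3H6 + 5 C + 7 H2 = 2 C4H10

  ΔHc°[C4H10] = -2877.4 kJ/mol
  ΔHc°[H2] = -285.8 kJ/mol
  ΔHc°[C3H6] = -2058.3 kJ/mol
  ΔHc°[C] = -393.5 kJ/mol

Using ΔH = Σ nΔHc°(reactants) − Σ nΔHc°(products):
= [1·(-2058.3) + 5·(-393.5) + 7·(-285.8)] − [2·(-2877.4)]
= -271.6 kJ/mol

ΔHrxn = -271.6 kJ/mol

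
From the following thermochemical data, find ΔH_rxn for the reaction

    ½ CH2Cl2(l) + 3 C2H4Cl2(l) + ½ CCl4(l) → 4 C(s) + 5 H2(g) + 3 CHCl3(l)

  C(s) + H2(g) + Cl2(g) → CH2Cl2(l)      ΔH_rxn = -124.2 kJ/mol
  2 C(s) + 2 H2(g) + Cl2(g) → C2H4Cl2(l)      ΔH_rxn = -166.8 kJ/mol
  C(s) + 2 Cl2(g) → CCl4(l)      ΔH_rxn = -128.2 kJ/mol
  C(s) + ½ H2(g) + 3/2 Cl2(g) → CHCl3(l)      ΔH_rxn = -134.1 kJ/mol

equation 1 reversed and × 1/2 (reverse to put CH2Cl2(l) on the reactant side; ×1/2 to match 1/2 CH2Cl2(l) in the target): (-1/2)·(-124.2) = +62.1 kJ/mol
equation 2 reversed and × 3 (reverse to put C2H4Cl2(l) on the reactant side; scale by 3 for the 3 C2H4Cl2(l)): (-3)·(-166.8) = +500.4 kJ/mol
equation 3 reversed and × 1/2 (CCl4(l) must end up as a reactant; scale by 1/2 for the 1/2 CCl4(l)): (-1/2)·(-128.2) = +64.1 kJ/mol
equation 4 × 3 (×3 to match 3 CHCl3(l) in the target): (3)·(-134.1) = -402.3 kJ/mol
ΔH_rxn = (+62.1) + (+500.4) + (+64.1) + (-402.3) = 224.3 kJ/mol

ΔH_rxn = 224.3 kJ/mol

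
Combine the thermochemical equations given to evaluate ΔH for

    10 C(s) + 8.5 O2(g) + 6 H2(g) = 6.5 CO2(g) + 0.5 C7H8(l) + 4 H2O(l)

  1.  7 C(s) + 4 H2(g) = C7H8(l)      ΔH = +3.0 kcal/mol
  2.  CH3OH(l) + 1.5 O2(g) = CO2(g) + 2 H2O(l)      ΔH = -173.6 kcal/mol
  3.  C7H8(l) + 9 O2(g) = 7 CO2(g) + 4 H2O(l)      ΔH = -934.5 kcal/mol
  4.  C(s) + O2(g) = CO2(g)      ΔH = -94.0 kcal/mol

eq. 1 × 3/2 (×3/2 to match 6 H2(g) in the target): (3/2)·(+3.0) = +4.5 kcal/mol
eq. 2: not needed (CH3OH(l) appears nowhere else).
eq. 3 as written: -934.5 kcal/mol
eq. 4 reversed and × 1/2: (-1/2)·(-94.0) = +47.0 kcal/mol
Since enthalpy is a state function, ΔH = (+4.5) + (-934.5) + (+47.0) = -883.0 kcal/mol

ΔH = -883.0 kcal/mol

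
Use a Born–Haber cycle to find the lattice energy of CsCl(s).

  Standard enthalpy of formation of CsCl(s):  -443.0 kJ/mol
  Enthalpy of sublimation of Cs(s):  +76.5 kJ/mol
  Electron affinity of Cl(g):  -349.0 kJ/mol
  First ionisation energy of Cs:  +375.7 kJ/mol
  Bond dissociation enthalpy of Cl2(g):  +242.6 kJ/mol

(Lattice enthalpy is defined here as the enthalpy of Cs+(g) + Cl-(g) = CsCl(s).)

U = -667.5 kJ/mol

ΔHf° = 1·ΔHsub + 1·(ΣIE) + 1/2·D(Cl2) + 1·EA + U
-443.0 = 1·(+76.5) + 1·(+375.7) + 1/2·(+242.6) + 1·(-349.0) + U
U = -443.0 − (+224.5) = -667.5 kJ/mol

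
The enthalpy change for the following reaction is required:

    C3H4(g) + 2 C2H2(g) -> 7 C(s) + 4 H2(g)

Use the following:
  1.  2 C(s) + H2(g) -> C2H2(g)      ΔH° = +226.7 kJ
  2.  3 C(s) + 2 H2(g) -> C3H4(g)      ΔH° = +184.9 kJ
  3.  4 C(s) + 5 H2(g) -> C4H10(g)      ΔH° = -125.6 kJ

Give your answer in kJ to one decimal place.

eq. 1 reversed and × 2: (-2)·(+226.7) = -453.4 kJ
eq. 2 reversed: -184.9 kJ
eq. 3: not needed.
Summing the manipulated equations, ΔH° = (-453.4) + (-184.9) = -638.3 kJ

ΔH° = -638.3 kJ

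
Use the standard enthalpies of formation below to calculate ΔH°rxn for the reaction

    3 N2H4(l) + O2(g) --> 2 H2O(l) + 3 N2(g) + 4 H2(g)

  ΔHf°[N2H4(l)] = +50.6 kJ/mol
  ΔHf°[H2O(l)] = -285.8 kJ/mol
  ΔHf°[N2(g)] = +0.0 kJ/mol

ΔH°rxn = Σ nΔHf°(products) − Σ nΔHf°(reactants).
Products: 2·(-285.8) + 3·(+0.0) + 4·(+0.0) = -571.6
Reactants: 3·(+50.6) + 1·(+0.0) = +151.8
ΔH°rxn = (-571.6) − (+151.8) = -723.4 kJ/mol

ΔH°rxn = -723.4 kJ/mol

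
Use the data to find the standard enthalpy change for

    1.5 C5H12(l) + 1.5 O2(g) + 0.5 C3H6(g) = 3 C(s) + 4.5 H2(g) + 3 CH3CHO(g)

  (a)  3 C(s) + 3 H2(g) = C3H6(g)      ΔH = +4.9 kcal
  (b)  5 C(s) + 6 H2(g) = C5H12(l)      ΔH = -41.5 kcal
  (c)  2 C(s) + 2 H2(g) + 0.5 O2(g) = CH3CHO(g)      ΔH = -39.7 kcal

(a) reversed and × 1/2: (-1/2)·(+4.9) = -2.45 kcal
(b) reversed and × 3/2: (-3/2)·(-41.5) = +62.25 kcal
(c) × 3: (3)·(-39.7) = -119.1 kcal
ΔH = (-2.45) + (+62.25) + (-119.1) = -59.3 kcal

ΔH = -59.3 kcal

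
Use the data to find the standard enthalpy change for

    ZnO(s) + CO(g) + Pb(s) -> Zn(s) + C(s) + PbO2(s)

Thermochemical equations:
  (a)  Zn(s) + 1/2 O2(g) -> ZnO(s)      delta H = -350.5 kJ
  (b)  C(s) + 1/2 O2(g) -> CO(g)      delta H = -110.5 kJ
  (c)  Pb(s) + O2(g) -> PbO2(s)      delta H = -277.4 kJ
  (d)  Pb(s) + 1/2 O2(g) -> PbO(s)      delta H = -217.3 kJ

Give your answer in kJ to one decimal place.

(a) reversed: +350.5 kJ
(b) reversed: +110.5 kJ
(c) as written: -277.4 kJ
(d): not needed.
Combining the equations, delta H = (+350.5) + (+110.5) + (-277.4) = 183.6 kJ

delta H = 183.6 kJ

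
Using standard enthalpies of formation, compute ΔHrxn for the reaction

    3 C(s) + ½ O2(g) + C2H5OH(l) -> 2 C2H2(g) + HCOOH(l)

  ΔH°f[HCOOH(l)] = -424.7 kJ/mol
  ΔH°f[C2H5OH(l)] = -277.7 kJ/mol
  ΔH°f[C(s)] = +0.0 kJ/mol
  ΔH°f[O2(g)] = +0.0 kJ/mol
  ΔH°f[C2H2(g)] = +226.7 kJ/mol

ΔHrxn = 306.4 kJ/mol

Products: 2·(+226.7) + 1·(-424.7) = +28.7
Reactants: 3·(+0.0) + 1/2·(+0.0) + 1·(-277.7) = -277.7
ΔHrxn = (+28.7) − (-277.7) = 306.4 kJ/mol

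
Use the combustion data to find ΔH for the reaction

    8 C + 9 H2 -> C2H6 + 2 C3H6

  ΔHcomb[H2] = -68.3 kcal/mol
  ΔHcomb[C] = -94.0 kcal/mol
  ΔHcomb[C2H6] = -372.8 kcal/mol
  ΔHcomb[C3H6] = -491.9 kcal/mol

With combustion enthalpies, reactants minus products:
= [8·(-94.0) + 9·(-68.3)] − [1·(-372.8) + 2·(-491.9)]
= -10.1 kcal/mol

ΔH = -10.1 kcal/mol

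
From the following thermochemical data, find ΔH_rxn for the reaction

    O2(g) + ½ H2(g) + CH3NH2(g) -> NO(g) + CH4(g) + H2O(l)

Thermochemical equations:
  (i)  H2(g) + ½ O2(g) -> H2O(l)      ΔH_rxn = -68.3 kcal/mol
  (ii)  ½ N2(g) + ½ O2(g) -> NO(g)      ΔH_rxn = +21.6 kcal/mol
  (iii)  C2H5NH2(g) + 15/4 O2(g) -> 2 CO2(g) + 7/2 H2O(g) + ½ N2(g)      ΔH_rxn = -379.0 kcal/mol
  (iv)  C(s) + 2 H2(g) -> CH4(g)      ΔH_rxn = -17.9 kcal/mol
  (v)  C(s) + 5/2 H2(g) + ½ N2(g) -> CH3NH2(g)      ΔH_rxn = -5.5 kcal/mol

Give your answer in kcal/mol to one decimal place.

(i) as written (H2O(l) already on the product side): -68.3 kcal/mol
(ii) as written (NO(g) already on the product side): +21.6 kcal/mol
(iii): not needed (CO2(g) appears nowhere else).
(iv) as written (CH4(g) already on the product side): -17.9 kcal/mol
(v) reversed (reverse to put CH3NH2(g) on the reactant side): +5.5 kcal/mol
Since enthalpy is a state function, ΔH_rxn = (1)·(-68.3) + (1)·(+21.6) + (1)·(-17.9) + (-1)·(-5.5) = -59.1 kcal/mol

ΔH_rxn = -59.1 kcal/mol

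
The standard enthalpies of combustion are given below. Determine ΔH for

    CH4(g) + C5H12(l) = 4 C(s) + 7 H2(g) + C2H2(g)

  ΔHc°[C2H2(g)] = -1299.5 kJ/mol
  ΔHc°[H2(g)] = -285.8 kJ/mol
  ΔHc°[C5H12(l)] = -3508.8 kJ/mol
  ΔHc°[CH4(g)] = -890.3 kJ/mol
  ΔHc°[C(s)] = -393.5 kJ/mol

ΔH = 475.0 kJ/mol

Using ΔH = Σ nΔHc°(reactants) − Σ nΔHc°(products):
= [1·(-890.3) + 1·(-3508.8)] − [4·(-393.5) + 7·(-285.8) + 1·(-1299.5)]
= 475.0 kJ/mol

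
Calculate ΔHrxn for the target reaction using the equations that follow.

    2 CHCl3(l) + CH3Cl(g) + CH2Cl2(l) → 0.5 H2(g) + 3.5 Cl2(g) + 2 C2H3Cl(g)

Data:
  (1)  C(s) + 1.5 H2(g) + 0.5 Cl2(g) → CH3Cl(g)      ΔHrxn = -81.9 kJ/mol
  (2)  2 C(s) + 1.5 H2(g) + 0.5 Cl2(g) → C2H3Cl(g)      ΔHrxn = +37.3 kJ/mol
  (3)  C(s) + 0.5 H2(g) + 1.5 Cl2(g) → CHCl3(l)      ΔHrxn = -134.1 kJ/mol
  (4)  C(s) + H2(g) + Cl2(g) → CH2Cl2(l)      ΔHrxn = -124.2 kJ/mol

(1) reversed: +81.9 kJ/mol
(2) × 2: (2)·(+37.3) = +74.6 kJ/mol
(3) reversed and × 2: (-2)·(-134.1) = +268.2 kJ/mol
(4) reversed: +124.2 kJ/mol
ΔHrxn = (-1)·(-81.9) + (2)·(+37.3) + (-2)·(-134.1) + (-1)·(-124.2) = 548.9 kJ/mol

ΔHrxn = 548.9 kJ/mol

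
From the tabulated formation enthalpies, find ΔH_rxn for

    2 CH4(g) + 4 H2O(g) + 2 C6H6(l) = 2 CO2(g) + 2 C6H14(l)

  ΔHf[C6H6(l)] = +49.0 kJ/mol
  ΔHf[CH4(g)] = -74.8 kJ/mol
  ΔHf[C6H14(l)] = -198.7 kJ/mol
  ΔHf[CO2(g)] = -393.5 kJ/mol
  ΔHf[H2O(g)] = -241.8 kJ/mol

ΔH°rxn = Σ nΔHf°(products) − Σ nΔHf°(reactants).
Products: 2·(-393.5) + 2·(-198.7) = -1184.4
Reactants: 2·(-74.8) + 4·(-241.8) + 2·(+49.0) = -1018.8
ΔH_rxn = (-1184.4) − (-1018.8) = -165.6 kJ/mol

ΔH_rxn = -165.6 kJ/mol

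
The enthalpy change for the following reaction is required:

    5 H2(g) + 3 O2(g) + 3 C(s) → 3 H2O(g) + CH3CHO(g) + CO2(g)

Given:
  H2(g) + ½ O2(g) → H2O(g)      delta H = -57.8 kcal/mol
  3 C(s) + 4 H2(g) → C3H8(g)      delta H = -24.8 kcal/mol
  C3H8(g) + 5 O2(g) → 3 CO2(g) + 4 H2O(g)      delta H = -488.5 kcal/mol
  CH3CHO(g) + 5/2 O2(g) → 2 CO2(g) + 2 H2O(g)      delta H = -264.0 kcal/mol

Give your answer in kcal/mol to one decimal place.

equation 1 as written: -57.8 kcal/mol
equation 2 as written: -24.8 kcal/mol
equation 3 as written: -488.5 kcal/mol
equation 4 reversed: +264.0 kcal/mol
Combining the equations, delta H = (-57.8) + (-24.8) + (-488.5) + (+264.0) = -307.1 kcal/mol

delta H = -307.1 kcal/mol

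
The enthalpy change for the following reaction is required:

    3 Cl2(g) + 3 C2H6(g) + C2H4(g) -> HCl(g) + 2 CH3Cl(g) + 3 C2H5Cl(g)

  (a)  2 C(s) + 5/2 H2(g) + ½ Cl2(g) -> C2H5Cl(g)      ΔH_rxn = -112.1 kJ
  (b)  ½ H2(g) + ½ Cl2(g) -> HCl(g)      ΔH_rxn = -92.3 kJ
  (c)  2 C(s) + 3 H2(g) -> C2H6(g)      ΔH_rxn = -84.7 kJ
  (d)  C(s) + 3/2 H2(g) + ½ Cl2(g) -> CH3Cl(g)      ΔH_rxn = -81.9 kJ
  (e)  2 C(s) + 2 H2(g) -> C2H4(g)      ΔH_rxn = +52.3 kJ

ΔH_rxn = -390.6 kJ

(a) × 3: (3)·(-112.1) = -336.3 kJ
(b) as written: -92.3 kJ
(c) reversed and × 3: (-3)·(-84.7) = +254.1 kJ
(d) × 2: (2)·(-81.9) = -163.8 kJ
(e) reversed: -52.3 kJ
By Hess's law, ΔH_rxn = (3)·(-112.1) + (1)·(-92.3) + (-3)·(-84.7) + (2)·(-81.9) + (-1)·(+52.3) = -390.6 kJ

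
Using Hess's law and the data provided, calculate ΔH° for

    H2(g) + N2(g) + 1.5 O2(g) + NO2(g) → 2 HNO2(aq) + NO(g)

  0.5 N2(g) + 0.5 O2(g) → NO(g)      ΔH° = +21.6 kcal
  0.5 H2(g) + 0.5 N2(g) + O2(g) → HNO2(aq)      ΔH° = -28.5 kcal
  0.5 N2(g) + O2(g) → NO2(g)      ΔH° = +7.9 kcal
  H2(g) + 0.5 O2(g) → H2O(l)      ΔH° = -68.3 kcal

equation 1 as written: +21.6 kcal
equation 2 × 2: (2)·(-28.5) = -57.0 kcal
equation 3 reversed: -7.9 kcal
equation 4: not needed.
Combining the equations, ΔH° = (1)·(+21.6) + (2)·(-28.5) + (-1)·(+7.9) = -43.3 kcal

ΔH° = -43.3 kcal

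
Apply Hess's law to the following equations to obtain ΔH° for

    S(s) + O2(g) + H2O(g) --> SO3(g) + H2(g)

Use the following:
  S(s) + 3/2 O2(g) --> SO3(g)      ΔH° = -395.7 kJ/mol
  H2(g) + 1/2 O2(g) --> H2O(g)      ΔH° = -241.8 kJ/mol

equation 1 as written (SO3(g) already on the product side): -395.7 kJ/mol
equation 2 reversed (H2O(g) must end up as a reactant): +241.8 kJ/mol
By Hess's law, ΔH° = (1)·(-395.7) + (-1)·(-241.8) = -153.9 kJ/mol

ΔH° = -153.9 kJ/mol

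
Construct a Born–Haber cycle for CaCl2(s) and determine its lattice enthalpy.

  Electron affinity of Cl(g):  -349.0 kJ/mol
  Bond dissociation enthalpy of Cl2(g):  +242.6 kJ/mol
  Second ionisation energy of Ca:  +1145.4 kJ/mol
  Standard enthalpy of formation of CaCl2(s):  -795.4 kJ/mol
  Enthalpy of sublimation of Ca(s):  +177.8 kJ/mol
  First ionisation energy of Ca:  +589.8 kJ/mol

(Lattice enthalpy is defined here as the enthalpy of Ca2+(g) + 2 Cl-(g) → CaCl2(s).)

ΔHf° = 1·ΔHsub + 1·(ΣIE) + 1·D(Cl2) + 2·EA + U
-795.4 = 1·(+177.8) + 1·(+1735.2) + 1·(+242.6) + 2·(-349.0) + U
U = -795.4 − (+1457.6) = -2253.0 kJ/mol

U = -2253.0 kJ/mol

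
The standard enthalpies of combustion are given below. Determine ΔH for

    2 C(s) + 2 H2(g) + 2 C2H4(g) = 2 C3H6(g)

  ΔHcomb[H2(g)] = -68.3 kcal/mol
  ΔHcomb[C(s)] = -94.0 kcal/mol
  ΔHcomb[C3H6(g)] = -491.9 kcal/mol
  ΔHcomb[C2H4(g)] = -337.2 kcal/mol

With combustion enthalpies, reactants minus products:
= [2·(-94.0) + 2·(-68.3) + 2·(-337.2)] − [2·(-491.9)]
= -15.2 kcal/mol

ΔH = -15.2 kcal/mol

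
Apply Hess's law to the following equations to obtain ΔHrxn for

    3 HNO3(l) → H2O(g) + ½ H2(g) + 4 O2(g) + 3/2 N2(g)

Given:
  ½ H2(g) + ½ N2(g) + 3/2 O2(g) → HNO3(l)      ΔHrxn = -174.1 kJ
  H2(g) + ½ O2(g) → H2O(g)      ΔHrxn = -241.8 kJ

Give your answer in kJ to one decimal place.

ΔHrxn = 280.5 kJ

equation 1 reversed and × 3: (-3)·(-174.1) = +522.3 kJ
equation 2 as written: -241.8 kJ
Combining the equations, ΔHrxn = (+522.3) + (-241.8) = 280.5 kJ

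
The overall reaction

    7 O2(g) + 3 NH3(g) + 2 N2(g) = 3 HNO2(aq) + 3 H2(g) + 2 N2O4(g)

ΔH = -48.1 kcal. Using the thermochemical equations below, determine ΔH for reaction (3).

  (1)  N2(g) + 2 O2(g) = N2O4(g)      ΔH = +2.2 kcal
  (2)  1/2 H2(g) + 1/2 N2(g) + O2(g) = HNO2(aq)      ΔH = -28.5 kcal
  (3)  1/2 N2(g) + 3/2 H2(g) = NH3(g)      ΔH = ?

(1) × 2: (2)·(+2.2) = +4.4 kcal
(2) × 3: (3)·(-28.5) = -85.5 kcal
(3) reversed and × 3: contributes −3·x
-48.1 = (+4.4) + (-85.5) − 3·x
x = (-48.1 − (-81.1)) / (-3) = -11.0 kcal

ΔH = -11.0 kcal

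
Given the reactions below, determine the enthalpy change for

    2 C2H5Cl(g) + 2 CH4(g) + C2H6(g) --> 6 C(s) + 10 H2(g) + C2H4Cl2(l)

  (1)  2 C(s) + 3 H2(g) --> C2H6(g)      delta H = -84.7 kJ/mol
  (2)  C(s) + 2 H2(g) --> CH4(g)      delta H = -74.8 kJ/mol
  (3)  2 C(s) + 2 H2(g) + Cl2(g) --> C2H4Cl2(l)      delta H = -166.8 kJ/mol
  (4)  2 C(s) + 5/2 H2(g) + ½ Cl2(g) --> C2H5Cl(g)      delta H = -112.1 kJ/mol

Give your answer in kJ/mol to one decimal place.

delta H = 291.7 kJ/mol

(1) reversed: +84.7 kJ/mol
(2) reversed and × 2: (-2)·(-74.8) = +149.6 kJ/mol
(3) as written: -166.8 kJ/mol
(4) reversed and × 2: (-2)·(-112.1) = +224.2 kJ/mol
delta H = (+84.7) + (+149.6) + (-166.8) + (+224.2) = 291.7 kJ/mol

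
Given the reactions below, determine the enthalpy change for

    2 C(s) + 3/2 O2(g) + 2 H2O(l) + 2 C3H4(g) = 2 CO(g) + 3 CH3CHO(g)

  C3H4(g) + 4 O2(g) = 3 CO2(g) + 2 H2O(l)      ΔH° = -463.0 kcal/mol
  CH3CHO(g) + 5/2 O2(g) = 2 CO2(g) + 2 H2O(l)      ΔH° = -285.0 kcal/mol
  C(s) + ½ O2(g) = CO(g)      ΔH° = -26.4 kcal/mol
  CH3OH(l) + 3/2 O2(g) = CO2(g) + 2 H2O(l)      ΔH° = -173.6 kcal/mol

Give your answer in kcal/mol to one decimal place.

ΔH° = -123.8 kcal/mol

equation 1 × 2: (2)·(-463.0) = -926.0 kcal/mol
equation 2 reversed and × 3: (-3)·(-285.0) = +855.0 kcal/mol
equation 3 × 2: (2)·(-26.4) = -52.8 kcal/mol
equation 4: not needed.
ΔH° = (2)·(-463.0) + (-3)·(-285.0) + (2)·(-26.4) = -123.8 kcal/mol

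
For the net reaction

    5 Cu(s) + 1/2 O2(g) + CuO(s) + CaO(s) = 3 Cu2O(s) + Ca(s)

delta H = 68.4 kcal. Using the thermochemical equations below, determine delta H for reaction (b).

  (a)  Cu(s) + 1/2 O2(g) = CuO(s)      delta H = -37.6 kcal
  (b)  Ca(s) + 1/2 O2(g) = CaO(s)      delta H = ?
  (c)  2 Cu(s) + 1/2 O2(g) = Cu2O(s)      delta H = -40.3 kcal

delta H = -151.7 kcal

(a) reversed (CuO(s) must end up as a reactant): +37.6 kcal
(b) reversed (CaO(s) must end up as a reactant): contributes −x
(c) × 3 (×3 to match 3 Cu2O(s) in the target): (3)·(-40.3) = -120.9 kcal
+68.4 = (+37.6) + (-120.9) − x
x = (+68.4 − (-83.3)) / (-1) = -151.7 kcal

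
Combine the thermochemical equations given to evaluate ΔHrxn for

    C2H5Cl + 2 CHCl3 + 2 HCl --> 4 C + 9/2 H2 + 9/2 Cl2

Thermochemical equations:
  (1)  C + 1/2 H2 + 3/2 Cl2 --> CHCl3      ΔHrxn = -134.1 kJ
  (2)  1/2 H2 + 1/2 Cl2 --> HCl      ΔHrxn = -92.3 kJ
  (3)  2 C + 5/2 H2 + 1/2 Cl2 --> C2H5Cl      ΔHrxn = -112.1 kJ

ΔHrxn = 564.9 kJ

(1) reversed and × 2: (-2)·(-134.1) = +268.2 kJ
(2) reversed and × 2: (-2)·(-92.3) = +184.6 kJ
(3) reversed: +112.1 kJ
Combining the equations, ΔHrxn = (-2)·(-134.1) + (-2)·(-92.3) + (-1)·(-112.1) = 564.9 kJ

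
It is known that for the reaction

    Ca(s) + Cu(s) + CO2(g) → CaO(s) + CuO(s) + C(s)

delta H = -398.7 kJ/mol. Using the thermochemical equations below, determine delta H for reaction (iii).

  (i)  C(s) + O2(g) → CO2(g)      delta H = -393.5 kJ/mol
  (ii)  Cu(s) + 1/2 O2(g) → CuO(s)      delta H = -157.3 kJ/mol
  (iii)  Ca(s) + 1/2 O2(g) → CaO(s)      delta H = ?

delta H = -634.9 kJ/mol

(i) reversed: +393.5 kJ/mol
(ii) as written: -157.3 kJ/mol
(iii) as written: contributes x
-398.7 = (+393.5) + (-157.3) + x
x = (-398.7 − (+236.2)) / (1) = -634.9 kJ/mol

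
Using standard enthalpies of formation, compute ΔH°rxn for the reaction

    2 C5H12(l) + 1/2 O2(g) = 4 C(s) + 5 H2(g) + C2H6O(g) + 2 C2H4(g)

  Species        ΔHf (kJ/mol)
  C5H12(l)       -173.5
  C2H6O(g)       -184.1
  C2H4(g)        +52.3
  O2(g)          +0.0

ΔH°rxn = 267.5 kJ/mol

Products: 4·(+0.0) + 5·(+0.0) + 1·(-184.1) + 2·(+52.3) = -79.5
Reactants: 2·(-173.5) + 1/2·(+0.0) = -347.0
ΔH°rxn = (-79.5) − (-347.0) = 267.5 kJ/mol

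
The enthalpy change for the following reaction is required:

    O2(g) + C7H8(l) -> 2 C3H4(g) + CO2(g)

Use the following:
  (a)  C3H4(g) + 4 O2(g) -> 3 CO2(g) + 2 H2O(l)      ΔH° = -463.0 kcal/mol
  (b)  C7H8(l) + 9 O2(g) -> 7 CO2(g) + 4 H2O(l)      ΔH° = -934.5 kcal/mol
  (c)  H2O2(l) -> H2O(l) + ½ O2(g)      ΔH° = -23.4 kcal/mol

ΔH° = -8.5 kcal/mol

(a) reversed and × 2: (-2)·(-463.0) = +926.0 kcal/mol
(b) as written: -934.5 kcal/mol
(c): not needed.
Combining the equations, ΔH° = (-2)·(-463.0) + (1)·(-934.5) = -8.5 kcal/mol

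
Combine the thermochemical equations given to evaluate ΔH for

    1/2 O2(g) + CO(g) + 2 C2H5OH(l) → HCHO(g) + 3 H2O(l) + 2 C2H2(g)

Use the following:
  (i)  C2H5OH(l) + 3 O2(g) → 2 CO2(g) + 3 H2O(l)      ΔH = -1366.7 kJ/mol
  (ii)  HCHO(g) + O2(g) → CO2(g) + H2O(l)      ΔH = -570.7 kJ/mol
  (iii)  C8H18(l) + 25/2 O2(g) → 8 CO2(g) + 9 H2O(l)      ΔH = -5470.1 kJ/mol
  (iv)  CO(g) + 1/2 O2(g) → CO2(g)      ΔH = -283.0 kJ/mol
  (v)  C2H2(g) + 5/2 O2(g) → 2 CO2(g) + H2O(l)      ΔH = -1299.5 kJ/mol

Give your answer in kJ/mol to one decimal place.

ΔH = 153.3 kJ/mol

(i) × 2: (2)·(-1366.7) = -2733.4 kJ/mol
(ii) reversed: +570.7 kJ/mol
(iii): not needed.
(iv) as written: -283.0 kJ/mol
(v) reversed and × 2: (-2)·(-1299.5) = +2599.0 kJ/mol
Combining the equations, ΔH = (2)·(-1366.7) + (-1)·(-570.7) + (1)·(-283.0) + (-2)·(-1299.5) = 153.3 kJ/mol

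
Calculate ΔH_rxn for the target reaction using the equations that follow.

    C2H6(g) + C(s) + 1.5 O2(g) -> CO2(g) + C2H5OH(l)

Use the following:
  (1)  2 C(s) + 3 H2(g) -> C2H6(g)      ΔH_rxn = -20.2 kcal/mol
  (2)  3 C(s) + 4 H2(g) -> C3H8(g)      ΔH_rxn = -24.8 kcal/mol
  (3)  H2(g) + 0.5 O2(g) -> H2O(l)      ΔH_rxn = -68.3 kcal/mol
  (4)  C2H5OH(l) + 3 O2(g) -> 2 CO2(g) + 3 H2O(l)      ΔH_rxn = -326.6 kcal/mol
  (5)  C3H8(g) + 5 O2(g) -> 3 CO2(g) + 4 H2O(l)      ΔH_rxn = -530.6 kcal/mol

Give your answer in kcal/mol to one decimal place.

(1) reversed: +20.2 kcal/mol
(2) as written: -24.8 kcal/mol
(3) reversed: +68.3 kcal/mol
(4) reversed: +326.6 kcal/mol
(5) as written: -530.6 kcal/mol
Summing the manipulated equations, ΔH_rxn = (+20.2) + (-24.8) + (+68.3) + (+326.6) + (-530.6) = -140.3 kcal/mol

ΔH_rxn = -140.3 kcal/mol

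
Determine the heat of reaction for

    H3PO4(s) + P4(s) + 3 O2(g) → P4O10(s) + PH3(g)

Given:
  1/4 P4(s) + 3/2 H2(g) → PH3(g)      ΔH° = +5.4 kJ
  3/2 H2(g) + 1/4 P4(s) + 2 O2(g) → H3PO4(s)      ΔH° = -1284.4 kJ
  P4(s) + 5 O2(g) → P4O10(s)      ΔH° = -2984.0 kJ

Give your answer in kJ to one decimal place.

ΔH° = -1694.2 kJ

equation 1 as written: +5.4 kJ
equation 2 reversed: +1284.4 kJ
equation 3 as written: -2984.0 kJ
Summing the manipulated equations, ΔH° = (1)·(+5.4) + (-1)·(-1284.4) + (1)·(-2984.0) = -1694.2 kJ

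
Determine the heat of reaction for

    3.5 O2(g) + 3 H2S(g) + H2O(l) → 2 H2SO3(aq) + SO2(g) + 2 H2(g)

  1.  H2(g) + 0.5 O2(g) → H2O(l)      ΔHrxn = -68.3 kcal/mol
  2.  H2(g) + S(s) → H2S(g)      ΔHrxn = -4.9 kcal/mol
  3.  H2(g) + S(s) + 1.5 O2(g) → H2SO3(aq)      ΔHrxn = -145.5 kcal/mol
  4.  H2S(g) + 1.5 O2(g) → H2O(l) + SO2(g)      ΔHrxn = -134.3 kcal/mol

ΔHrxn = -278.9 kcal/mol

eq. 1 reversed and × 2: (-2)·(-68.3) = +136.6 kcal/mol
eq. 2 reversed and × 2: (-2)·(-4.9) = +9.8 kcal/mol
eq. 3 × 2: (2)·(-145.5) = -291.0 kcal/mol
eq. 4 as written: -134.3 kcal/mol
ΔHrxn = (-2)·(-68.3) + (-2)·(-4.9) + (2)·(-145.5) + (1)·(-134.3) = -278.9 kcal/mol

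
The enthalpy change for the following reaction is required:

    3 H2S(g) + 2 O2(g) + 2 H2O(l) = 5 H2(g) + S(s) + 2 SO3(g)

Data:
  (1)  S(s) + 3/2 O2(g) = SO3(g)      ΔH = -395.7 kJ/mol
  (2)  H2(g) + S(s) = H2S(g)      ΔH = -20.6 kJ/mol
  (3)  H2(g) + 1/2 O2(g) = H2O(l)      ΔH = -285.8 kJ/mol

ΔH = -158.0 kJ/mol

(1) × 2: (2)·(-395.7) = -791.4 kJ/mol
(2) reversed and × 3: (-3)·(-20.6) = +61.8 kJ/mol
(3) reversed and × 2: (-2)·(-285.8) = +571.6 kJ/mol
Summing the manipulated equations, ΔH = (2)·(-395.7) + (-3)·(-20.6) + (-2)·(-285.8) = -158.0 kJ/mol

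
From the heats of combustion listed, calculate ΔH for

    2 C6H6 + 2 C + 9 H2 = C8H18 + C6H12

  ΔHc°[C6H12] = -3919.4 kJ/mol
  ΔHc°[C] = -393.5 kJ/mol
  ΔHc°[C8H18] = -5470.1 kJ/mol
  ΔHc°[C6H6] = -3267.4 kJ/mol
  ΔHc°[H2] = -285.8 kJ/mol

ΔH = -504.5 kJ/mol

With combustion enthalpies, reactants minus products:
= [2·(-3267.4) + 2·(-393.5) + 9·(-285.8)] − [1·(-5470.1) + 1·(-3919.4)]
= -504.5 kJ/mol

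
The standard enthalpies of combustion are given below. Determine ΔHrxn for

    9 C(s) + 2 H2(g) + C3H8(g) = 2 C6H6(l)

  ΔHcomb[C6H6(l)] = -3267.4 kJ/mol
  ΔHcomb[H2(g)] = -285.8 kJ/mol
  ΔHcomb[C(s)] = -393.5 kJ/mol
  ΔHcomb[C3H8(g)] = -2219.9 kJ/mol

Using ΔH = Σ nΔHc°(reactants) − Σ nΔHc°(products):
= [9·(-393.5) + 2·(-285.8) + 1·(-2219.9)] − [2·(-3267.4)]
= 201.8 kJ/mol

ΔHrxn = 201.8 kJ/mol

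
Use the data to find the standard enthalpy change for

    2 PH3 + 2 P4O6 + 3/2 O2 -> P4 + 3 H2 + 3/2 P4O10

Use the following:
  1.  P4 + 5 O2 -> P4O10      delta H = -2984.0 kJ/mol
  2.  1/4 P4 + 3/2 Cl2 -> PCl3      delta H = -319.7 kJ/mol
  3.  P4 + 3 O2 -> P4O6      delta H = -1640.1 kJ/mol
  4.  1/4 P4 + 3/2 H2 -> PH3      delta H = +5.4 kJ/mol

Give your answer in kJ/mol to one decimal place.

delta H = -1206.6 kJ/mol

eq. 1 × 3/2 (scale by 3/2 for the 3/2 P4O10): (3/2)·(-2984.0) = -4476.0 kJ/mol
eq. 2: not needed (PCl3 appears nowhere else).
eq. 3 reversed and × 2 (P4O6 must end up as a reactant; ×2 to match 2 P4O6 in the target): (-2)·(-1640.1) = +3280.2 kJ/mol
eq. 4 reversed and × 2 (PH3 must end up as a reactant; ×2 to match 2 PH3 in the target): (-2)·(+5.4) = -10.8 kJ/mol
delta H = (3/2)·(-2984.0) + (-2)·(-1640.1) + (-2)·(+5.4) = -1206.6 kJ/mol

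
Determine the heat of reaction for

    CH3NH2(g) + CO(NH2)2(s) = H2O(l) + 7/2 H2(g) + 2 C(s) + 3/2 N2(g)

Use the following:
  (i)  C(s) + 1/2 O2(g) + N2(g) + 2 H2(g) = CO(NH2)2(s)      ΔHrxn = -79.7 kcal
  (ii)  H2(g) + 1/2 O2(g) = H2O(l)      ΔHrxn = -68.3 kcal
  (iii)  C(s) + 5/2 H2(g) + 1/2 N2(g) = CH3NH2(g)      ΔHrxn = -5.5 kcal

(i) reversed: +79.7 kcal
(ii) as written: -68.3 kcal
(iii) reversed: +5.5 kcal
ΔHrxn = (+79.7) + (-68.3) + (+5.5) = 16.9 kcal

ΔHrxn = 16.9 kcal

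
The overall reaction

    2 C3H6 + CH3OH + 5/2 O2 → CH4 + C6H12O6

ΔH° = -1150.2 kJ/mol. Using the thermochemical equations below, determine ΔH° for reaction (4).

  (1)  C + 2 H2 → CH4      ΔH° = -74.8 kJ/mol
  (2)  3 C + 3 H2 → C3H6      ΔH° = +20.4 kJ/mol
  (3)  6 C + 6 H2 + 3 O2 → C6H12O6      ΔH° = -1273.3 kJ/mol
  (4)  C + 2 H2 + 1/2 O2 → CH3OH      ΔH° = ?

(1) as written: -74.8 kJ/mol
(2) reversed and × 2: (-2)·(+20.4) = -40.8 kJ/mol
(3) as written: -1273.3 kJ/mol
(4) reversed: contributes −x
-1150.2 = (-74.8) + (-40.8) + (-1273.3) − x
x = (-1150.2 − (-1388.9)) / (-1) = -238.7 kJ/mol

ΔH° = -238.7 kJ/mol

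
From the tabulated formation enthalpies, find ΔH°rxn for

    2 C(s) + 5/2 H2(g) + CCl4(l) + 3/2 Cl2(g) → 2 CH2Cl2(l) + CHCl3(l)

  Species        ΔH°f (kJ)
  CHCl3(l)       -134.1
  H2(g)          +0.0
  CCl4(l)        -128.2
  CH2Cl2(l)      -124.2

Products: 2·(-124.2) + 1·(-134.1) = -382.5
Reactants: 2·(+0.0) + 5/2·(+0.0) + 1·(-128.2) + 3/2·(+0.0) = -128.2
ΔH°rxn = (-382.5) − (-128.2) = -254.3 kJ

ΔH°rxn = -254.3 kJ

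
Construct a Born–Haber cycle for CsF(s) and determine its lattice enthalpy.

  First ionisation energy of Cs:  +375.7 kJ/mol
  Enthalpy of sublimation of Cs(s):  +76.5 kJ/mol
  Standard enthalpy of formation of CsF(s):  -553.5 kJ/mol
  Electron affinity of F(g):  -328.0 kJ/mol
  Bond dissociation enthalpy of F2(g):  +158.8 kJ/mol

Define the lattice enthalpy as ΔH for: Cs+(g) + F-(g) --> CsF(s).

ΔHf° = 1·ΔHsub + 1·(ΣIE) + 1/2·D(F2) + 1·EA + U
-553.5 = 1·(+76.5) + 1·(+375.7) + 1/2·(+158.8) + 1·(-328.0) + U
U = -553.5 − (+203.6) = -757.1 kJ/mol

U = -757.1 kJ/mol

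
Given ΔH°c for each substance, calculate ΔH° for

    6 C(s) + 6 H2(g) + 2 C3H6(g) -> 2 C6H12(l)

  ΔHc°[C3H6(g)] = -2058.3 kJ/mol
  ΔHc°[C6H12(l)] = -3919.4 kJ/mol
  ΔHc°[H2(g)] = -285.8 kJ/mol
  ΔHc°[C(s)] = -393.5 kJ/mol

ΔH° = -353.6 kJ/mol

Using ΔH = Σ nΔHc°(reactants) − Σ nΔHc°(products):
= [6·(-393.5) + 6·(-285.8) + 2·(-2058.3)] − [2·(-3919.4)]
= -353.6 kJ/mol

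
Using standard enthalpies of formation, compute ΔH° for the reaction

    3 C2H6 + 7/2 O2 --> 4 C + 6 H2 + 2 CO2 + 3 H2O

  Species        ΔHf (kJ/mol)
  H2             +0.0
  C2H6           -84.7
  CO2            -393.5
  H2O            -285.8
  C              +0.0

Products: 4·(+0.0) + 6·(+0.0) + 2·(-393.5) + 3·(-285.8) = -1644.4
Reactants: 3·(-84.7) + 7/2·(+0.0) = -254.1
ΔH° = (-1644.4) − (-254.1) = -1390.3 kJ/mol

ΔH° = -1390.3 kJ/mol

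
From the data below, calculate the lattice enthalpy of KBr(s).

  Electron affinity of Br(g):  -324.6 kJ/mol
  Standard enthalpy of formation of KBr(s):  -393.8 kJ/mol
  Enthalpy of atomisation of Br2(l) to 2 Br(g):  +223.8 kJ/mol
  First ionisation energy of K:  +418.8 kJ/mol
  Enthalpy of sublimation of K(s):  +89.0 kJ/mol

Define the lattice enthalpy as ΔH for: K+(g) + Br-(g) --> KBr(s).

ΔHf° = 1·ΔHsub + 1·(ΣIE) + 1/2·D(Br2) + 1·EA + U
-393.8 = 1·(+89.0) + 1·(+418.8) + 1/2·(+223.8) + 1·(-324.6) + U
U = -393.8 − (+295.1) = -688.9 kJ/mol

U = -688.9 kJ/mol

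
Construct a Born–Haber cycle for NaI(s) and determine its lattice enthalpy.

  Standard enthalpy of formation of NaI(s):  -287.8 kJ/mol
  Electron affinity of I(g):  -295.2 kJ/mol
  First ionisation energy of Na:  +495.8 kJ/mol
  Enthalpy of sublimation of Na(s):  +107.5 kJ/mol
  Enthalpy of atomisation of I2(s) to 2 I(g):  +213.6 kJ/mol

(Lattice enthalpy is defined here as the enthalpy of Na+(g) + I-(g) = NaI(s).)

ΔHf° = 1·ΔHsub + 1·(ΣIE) + 1/2·D(I2) + 1·EA + U
-287.8 = 1·(+107.5) + 1·(+495.8) + 1/2·(+213.6) + 1·(-295.2) + U
U = -287.8 − (+414.9) = -702.7 kJ/mol

U = -702.7 kJ/mol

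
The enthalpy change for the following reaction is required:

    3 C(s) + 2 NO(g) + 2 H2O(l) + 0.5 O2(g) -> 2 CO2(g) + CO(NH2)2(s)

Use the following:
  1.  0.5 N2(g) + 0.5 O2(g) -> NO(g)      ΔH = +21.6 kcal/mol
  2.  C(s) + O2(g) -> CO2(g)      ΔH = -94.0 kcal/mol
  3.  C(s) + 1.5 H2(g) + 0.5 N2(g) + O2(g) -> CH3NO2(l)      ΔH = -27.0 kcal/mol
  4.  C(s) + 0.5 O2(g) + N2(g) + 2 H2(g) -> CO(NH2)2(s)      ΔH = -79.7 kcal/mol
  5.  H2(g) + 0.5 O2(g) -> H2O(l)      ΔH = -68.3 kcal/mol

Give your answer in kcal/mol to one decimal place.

eq. 1 reversed and × 2 (reverse to put NO(g) on the reactant side; ×2 to match 2 NO(g) in the target): (-2)·(+21.6) = -43.2 kcal/mol
eq. 2 × 2 (×2 to match 2 CO2(g) in the target): (2)·(-94.0) = -188.0 kcal/mol
eq. 3: not needed (CH3NO2(l) appears nowhere else).
eq. 4 as written (CO(NH2)2(s) already on the product side): -79.7 kcal/mol
eq. 5 reversed and × 2 (H2O(l) must end up as a reactant; scale by 2 for the 2 H2O(l)): (-2)·(-68.3) = +136.6 kcal/mol
Since enthalpy is a state function, ΔH = (-2)·(+21.6) + (2)·(-94.0) + (1)·(-79.7) + (-2)·(-68.3) = -174.3 kcal/mol

ΔH = -174.3 kcal/mol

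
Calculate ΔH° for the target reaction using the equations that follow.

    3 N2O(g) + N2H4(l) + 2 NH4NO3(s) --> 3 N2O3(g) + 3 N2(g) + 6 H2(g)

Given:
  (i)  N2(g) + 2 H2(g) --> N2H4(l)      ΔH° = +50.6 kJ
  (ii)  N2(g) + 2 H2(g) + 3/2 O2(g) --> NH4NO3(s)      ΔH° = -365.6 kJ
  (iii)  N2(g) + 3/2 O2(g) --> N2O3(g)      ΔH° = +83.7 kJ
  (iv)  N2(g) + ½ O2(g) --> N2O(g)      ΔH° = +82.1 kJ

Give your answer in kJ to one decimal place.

(i) reversed: -50.6 kJ
(ii) reversed and × 2: (-2)·(-365.6) = +731.2 kJ
(iii) × 3: (3)·(+83.7) = +251.1 kJ
(iv) reversed and × 3: (-3)·(+82.1) = -246.3 kJ
Combining the equations, ΔH° = (-50.6) + (+731.2) + (+251.1) + (-246.3) = 685.4 kJ

ΔH° = 685.4 kJ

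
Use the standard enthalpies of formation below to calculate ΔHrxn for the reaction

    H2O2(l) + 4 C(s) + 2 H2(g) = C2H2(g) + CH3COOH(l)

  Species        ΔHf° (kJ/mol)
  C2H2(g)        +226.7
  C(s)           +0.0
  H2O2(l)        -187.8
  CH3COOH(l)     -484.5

ΔH°rxn = Σ nΔHf°(products) − Σ nΔHf°(reactants).
Products: 1·(+226.7) + 1·(-484.5) = -257.8
Reactants: 1·(-187.8) + 4·(+0.0) + 2·(+0.0) = -187.8
ΔHrxn = (-257.8) − (-187.8) = -70.0 kJ/mol

ΔHrxn = -70.0 kJ/mol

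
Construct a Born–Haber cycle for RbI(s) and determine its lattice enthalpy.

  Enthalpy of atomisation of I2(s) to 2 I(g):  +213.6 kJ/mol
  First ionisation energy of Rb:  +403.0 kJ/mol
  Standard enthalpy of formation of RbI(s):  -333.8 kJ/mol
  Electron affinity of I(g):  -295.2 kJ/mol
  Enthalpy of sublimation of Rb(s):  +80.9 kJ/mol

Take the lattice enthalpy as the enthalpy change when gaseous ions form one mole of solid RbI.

ΔHf° = 1·ΔHsub + 1·(ΣIE) + 1/2·D(I2) + 1·EA + U
-333.8 = 1·(+80.9) + 1·(+403.0) + 1/2·(+213.6) + 1·(-295.2) + U
U = -333.8 − (+295.5) = -629.3 kJ/mol

U = -629.3 kJ/mol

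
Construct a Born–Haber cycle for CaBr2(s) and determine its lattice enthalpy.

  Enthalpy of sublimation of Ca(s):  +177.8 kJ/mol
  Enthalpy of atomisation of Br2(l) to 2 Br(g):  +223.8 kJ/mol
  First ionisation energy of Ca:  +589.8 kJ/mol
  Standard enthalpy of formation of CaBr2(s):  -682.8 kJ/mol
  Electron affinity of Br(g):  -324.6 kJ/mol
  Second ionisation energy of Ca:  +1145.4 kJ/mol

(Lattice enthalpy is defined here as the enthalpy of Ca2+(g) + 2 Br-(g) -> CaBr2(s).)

U = -2170.4 kJ/mol

ΔHf° = 1·ΔHsub + 1·(ΣIE) + 1·D(Br2) + 2·EA + U
-682.8 = 1·(+177.8) + 1·(+1735.2) + 1·(+223.8) + 2·(-324.6) + U
U = -682.8 − (+1487.6) = -2170.4 kJ/mol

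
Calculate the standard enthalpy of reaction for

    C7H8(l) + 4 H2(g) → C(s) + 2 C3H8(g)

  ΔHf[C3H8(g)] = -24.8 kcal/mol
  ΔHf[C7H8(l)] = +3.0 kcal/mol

ΔH°rxn = -52.6 kcal/mol

Products: 1·(+0.0) + 2·(-24.8) = -49.6
Reactants: 1·(+3.0) + 4·(+0.0) = +3.0
ΔH°rxn = (-49.6) − (+3.0) = -52.6 kcal/mol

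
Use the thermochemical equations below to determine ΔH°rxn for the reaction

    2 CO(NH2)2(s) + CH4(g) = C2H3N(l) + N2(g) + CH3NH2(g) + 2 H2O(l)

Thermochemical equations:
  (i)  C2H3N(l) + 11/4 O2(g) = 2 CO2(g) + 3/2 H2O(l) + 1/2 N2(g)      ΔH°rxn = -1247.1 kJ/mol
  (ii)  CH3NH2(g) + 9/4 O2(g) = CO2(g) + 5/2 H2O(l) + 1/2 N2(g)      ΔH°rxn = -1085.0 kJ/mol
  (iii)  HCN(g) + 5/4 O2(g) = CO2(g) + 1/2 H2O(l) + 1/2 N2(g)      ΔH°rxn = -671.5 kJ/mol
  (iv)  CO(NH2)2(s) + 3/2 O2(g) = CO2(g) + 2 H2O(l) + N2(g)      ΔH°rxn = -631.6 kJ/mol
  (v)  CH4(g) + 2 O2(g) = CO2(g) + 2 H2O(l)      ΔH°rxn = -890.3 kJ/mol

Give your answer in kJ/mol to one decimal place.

ΔH°rxn = 178.6 kJ/mol

(i) reversed: +1247.1 kJ/mol
(ii) reversed: +1085.0 kJ/mol
(iii): not needed.
(iv) × 2: (2)·(-631.6) = -1263.2 kJ/mol
(v) as written: -890.3 kJ/mol
Summing the manipulated equations, ΔH°rxn = (-1)·(-1247.1) + (-1)·(-1085.0) + (2)·(-631.6) + (1)·(-890.3) = 178.6 kJ/mol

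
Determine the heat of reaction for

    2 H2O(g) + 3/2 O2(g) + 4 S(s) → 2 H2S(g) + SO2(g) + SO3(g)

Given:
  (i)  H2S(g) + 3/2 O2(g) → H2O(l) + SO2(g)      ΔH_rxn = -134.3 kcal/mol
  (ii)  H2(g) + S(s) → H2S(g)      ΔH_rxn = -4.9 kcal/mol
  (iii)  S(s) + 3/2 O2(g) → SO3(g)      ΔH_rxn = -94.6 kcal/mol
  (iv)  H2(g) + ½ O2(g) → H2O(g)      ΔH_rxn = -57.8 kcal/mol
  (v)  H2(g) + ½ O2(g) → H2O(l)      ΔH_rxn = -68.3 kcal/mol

ΔH_rxn = -59.7 kcal/mol

(i) as written (SO2(g) already on the product side): -134.3 kcal/mol
(ii) × 3: (3)·(-4.9) = -14.7 kcal/mol
(iii) as written (SO3(g) already on the product side): -94.6 kcal/mol
(iv) reversed and × 2 (H2O(g) must end up as a reactant; ×2 to match 2 H2O(g) in the target): (-2)·(-57.8) = +115.6 kcal/mol
(v) reversed: +68.3 kcal/mol
By Hess's law, ΔH_rxn = (1)·(-134.3) + (3)·(-4.9) + (1)·(-94.6) + (-2)·(-57.8) + (-1)·(-68.3) = -59.7 kcal/mol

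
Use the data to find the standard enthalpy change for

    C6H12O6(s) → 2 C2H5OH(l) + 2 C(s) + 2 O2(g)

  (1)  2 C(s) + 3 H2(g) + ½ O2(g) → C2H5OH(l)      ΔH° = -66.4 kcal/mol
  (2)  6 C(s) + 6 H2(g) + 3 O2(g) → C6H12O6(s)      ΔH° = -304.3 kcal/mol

(1) × 2: (2)·(-66.4) = -132.8 kcal/mol
(2) reversed: +304.3 kcal/mol
Summing the manipulated equations, ΔH° = (-132.8) + (+304.3) = 171.5 kcal/mol

ΔH° = 171.5 kcal/mol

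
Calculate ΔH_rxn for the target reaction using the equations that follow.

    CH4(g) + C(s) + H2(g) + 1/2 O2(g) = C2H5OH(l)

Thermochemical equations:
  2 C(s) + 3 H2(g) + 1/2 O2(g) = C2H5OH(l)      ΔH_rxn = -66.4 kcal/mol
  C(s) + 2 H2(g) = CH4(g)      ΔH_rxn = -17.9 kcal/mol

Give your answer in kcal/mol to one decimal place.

ΔH_rxn = -48.5 kcal/mol

equation 1 as written (C2H5OH(l) already on the product side): -66.4 kcal/mol
equation 2 reversed (CH4(g) must end up as a reactant): +17.9 kcal/mol
By Hess's law, ΔH_rxn = (1)·(-66.4) + (-1)·(-17.9) = -48.5 kcal/mol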